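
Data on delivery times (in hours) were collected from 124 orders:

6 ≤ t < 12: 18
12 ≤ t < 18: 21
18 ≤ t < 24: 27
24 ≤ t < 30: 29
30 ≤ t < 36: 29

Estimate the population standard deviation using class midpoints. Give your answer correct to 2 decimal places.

8.18

Midpoints: 9, 15, 21, 27, 33
n = 124, Σfm = 2784, mean = 22.4516
Σfm² = 70812
Σf(m − x̄)² = Σfm² − (Σfm)²/n = 70812 − 2784²/124 = 8306.7097
Population variance = 8306.7097 / 124 = 66.9896
Standard deviation = √66.9896 = 8.1847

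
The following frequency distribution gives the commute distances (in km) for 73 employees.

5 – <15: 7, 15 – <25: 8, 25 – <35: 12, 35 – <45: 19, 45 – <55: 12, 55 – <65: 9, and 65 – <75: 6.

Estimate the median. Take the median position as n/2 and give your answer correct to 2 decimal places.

Cumulative frequencies: 7, 15, 27, 46, 58, 67, 73
n = 73; position = n/2 = 36.5.
This falls in the class 35 – <45: L = 35, F = 27, f = 19, h = 10.
Median ≈ 35 + ((36.5 − 27) / 19) × 10 = 40.0000

40.00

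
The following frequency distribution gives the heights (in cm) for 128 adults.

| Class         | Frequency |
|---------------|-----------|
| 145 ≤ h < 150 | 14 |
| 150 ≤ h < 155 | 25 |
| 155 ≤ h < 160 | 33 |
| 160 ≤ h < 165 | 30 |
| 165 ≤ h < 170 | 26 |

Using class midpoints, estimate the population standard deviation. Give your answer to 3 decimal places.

Midpoints: 147.5, 152.5, 157.5, 162.5, 167.5
n = 128, Σfm = 20305, mean = 158.6328
Σfm² = 3226250
Σf(m − x̄)² = Σfm² − (Σfm)²/n = 3226250 − 20305²/128 = 5210.7422
Population variance = 5210.7422 / 128 = 40.7089
Standard deviation = √40.7089 = 6.3804

6.380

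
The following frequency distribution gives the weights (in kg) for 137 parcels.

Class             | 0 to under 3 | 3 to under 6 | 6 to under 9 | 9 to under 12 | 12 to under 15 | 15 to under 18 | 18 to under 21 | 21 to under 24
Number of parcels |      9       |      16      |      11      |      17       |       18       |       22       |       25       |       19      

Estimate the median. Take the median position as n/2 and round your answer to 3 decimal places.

Cumulative frequencies: 9, 25, 36, 53, 71, 93, 118, 137
n = 137; position = n/2 = 68.5.
This falls in the class 12 to under 15: L = 12, F = 53, f = 18, h = 3.
Median ≈ 12 + ((68.5 − 53) / 18) × 3 = 14.5833

14.583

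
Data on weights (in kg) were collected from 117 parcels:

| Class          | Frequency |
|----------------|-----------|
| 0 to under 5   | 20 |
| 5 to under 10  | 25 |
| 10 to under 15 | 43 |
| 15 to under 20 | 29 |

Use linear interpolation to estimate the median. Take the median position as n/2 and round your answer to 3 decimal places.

11.570

Cumulative frequencies: 20, 45, 88, 117
n = 117; position = n/2 = 58.5.
This falls in the class 10 to under 15: L = 10, F = 45, f = 43, h = 5.
Median ≈ 10 + ((58.5 − 45) / 43) × 5 = 11.5698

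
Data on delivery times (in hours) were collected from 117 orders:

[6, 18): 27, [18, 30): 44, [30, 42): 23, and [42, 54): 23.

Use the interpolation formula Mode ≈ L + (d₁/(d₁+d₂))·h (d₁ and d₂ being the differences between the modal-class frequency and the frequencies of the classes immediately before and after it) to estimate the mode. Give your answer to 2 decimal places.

Modal class: [18, 30) (highest frequency 44).
d₁ = 44 − 27 = 17, d₂ = 44 − 23 = 21
Mode ≈ 18 + (17/(17+21)) × 12 = 18 + 5.3684 = 23.3684

23.37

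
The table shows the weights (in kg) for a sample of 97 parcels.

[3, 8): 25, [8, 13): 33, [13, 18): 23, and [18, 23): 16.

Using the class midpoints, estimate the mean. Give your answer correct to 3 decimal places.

Midpoints: 5.5, 10.5, 15.5, 20.5
Σfm = 25×5.5 + 33×10.5 + 23×15.5 + 16×20.5 = 1168.5
n = Σf = 97
Mean = 1168.5 / 97 = 12.0464

12.046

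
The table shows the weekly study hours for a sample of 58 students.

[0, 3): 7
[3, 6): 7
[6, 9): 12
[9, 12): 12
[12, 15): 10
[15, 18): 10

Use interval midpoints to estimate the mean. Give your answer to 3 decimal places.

Midpoints: 1.5, 4.5, 7.5, 10.5, 13.5, 16.5
Σfm = 7×1.5 + 7×4.5 + 12×7.5 + 12×10.5 + 10×13.5 + 10×16.5 = 558
n = Σf = 58
Mean = 558 / 58 = 9.6207

9.621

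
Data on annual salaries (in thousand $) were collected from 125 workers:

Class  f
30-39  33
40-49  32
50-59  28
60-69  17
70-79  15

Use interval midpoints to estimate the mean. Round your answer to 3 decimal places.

Midpoints: 34.5, 44.5, 54.5, 64.5, 74.5
Σfm = 33×34.5 + 32×44.5 + 28×54.5 + 17×64.5 + 15×74.5 = 6302.5
n = Σf = 125
Mean = 6302.5 / 125 = 50.4200

50.420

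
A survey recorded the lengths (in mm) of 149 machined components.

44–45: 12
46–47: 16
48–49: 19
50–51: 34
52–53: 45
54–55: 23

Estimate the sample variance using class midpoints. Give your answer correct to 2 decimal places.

8.86

Midpoints: 44.5, 46.5, 48.5, 50.5, 52.5, 54.5
n = 149, Σfm = 7532.5, mean = 50.5537
Σfm² = 382107.25
Σf(m − x̄)² = Σfm² − (Σfm)²/n = 382107.25 − 7532.5²/149 = 1311.5705
Sample variance = 1311.5705 / 148 = 8.8620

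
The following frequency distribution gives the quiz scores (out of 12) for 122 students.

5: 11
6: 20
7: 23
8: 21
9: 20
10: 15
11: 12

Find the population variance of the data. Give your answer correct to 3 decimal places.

3.190

Values: 5, 6, 7, 8, 9, 10, 11
n = 122, Σfx = 966, mean = 7.9180
Σfx² = 8038
Σf(x − x̄)² = Σfx² − (Σfx)²/n = 8038 − 966²/122 = 389.1803
Population variance = 389.1803 / 122 = 3.1900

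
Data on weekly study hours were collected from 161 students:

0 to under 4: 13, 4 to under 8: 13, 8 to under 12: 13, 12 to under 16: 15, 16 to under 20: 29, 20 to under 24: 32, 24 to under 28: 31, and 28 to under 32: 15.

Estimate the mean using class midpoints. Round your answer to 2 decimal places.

18.17

Midpoints: 2, 6, 10, 14, 18, 22, 26, 30
Σfm = 13×2 + 13×6 + 13×10 + 15×14 + 29×18 + 32×22 + 31×26 + 15×30 = 2926
n = Σf = 161
Mean = 2926 / 161 = 18.1739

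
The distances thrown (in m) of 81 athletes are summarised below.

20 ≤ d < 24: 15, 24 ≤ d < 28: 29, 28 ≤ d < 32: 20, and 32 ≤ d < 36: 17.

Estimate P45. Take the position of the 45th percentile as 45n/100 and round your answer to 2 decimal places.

26.96

Cumulative frequencies: 15, 44, 64, 81
n = 81; position = 45n/100 = 36.45.
This falls in the class 24 ≤ d < 28: L = 24, F = 15, f = 29, h = 4.
45th percentile ≈ 24 + ((36.45 − 15) / 29) × 4 = 26.9586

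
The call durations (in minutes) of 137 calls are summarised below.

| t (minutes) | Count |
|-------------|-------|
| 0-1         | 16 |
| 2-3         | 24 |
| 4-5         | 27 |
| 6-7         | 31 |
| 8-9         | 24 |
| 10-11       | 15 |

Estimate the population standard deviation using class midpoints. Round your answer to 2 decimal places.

Midpoints: 0.5, 2.5, 4.5, 6.5, 8.5, 10.5
n = 137, Σfm = 752.5, mean = 5.4927
Σfm² = 5398.25
Σf(m − x̄)² = Σfm² − (Σfm)²/n = 5398.25 − 752.5²/137 = 1264.9927
Population variance = 1264.9927 / 137 = 9.2335
Standard deviation = √9.2335 = 3.0387

3.04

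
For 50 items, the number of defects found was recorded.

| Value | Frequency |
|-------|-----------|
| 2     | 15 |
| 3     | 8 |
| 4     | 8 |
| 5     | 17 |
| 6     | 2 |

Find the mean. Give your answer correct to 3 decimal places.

3.660

Values: 2, 3, 4, 5, 6
Σfx = 15×2 + 8×3 + 8×4 + 17×5 + 2×6 = 183
n = Σf = 50
Mean = 183 / 50 = 3.6600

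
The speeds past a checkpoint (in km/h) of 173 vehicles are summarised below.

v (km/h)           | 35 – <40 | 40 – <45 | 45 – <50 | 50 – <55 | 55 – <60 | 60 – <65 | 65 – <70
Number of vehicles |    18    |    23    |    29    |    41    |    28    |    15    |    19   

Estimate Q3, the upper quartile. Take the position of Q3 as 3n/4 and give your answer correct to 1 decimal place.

Cumulative frequencies: 18, 41, 70, 111, 139, 154, 173
n = 173; position = 3n/4 = 129.75.
This falls in the class 55 – <60: L = 55, F = 111, f = 28, h = 5.
Upper quartile ≈ 55 + ((129.75 − 111) / 28) × 5 = 58.3482

58.3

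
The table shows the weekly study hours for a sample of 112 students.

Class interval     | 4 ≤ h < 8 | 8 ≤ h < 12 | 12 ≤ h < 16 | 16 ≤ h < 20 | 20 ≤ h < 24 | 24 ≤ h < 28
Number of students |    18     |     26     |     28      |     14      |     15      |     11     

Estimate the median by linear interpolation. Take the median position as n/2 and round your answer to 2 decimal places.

13.71

Cumulative frequencies: 18, 44, 72, 86, 101, 112
n = 112; position = n/2 = 56.
This falls in the class 12 ≤ h < 16: L = 12, F = 44, f = 28, h = 4.
Median ≈ 12 + ((56 − 44) / 28) × 4 = 13.7143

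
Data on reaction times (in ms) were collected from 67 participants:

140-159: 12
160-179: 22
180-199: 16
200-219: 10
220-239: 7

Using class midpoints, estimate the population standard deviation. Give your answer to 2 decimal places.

Midpoints: 149.5, 169.5, 189.5, 209.5, 229.5
n = 67, Σfm = 12256.5, mean = 182.9328
Σfm² = 2282426.75
Σf(m − x̄)² = Σfm² − (Σfm)²/n = 2282426.75 − 12256.5²/67 = 40310.4478
Population variance = 40310.4478 / 67 = 601.6485
Standard deviation = √601.6485 = 24.5285

24.53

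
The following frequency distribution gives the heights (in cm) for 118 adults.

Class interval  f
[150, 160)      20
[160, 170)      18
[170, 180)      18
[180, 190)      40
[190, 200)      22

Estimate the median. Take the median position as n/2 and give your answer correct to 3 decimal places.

Cumulative frequencies: 20, 38, 56, 96, 118
n = 118; position = n/2 = 59.
This falls in the class [180, 190): L = 180, F = 56, f = 40, h = 10.
Median ≈ 180 + ((59 − 56) / 40) × 10 = 180.7500

180.750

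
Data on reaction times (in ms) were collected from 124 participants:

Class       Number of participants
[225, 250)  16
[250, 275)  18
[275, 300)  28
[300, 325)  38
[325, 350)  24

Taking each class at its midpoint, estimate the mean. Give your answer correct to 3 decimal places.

Midpoints: 237.5, 262.5, 287.5, 312.5, 337.5
Σfm = 16×237.5 + 18×262.5 + 28×287.5 + 38×312.5 + 24×337.5 = 36550
n = Σf = 124
Mean = 36550 / 124 = 294.7581

294.758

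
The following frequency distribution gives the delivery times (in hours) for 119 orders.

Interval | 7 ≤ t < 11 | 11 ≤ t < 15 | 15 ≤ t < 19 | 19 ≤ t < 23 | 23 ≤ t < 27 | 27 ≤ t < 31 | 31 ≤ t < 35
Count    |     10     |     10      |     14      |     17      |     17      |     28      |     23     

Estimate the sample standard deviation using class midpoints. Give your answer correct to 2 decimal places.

7.63

Midpoints: 9, 13, 17, 21, 25, 29, 33
n = 119, Σfm = 2811, mean = 23.6218
Σfm² = 73263
Σf(m − x̄)² = Σfm² − (Σfm)²/n = 73263 − 2811²/119 = 6861.9832
Sample variance = 6861.9832 / 118 = 58.1524
Standard deviation = √58.1524 = 7.6258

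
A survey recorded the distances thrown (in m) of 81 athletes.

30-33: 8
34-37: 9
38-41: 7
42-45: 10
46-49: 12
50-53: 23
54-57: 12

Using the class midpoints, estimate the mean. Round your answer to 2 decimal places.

Midpoints: 31.5, 35.5, 39.5, 43.5, 47.5, 51.5, 55.5
Σfm = 8×31.5 + 9×35.5 + 7×39.5 + 10×43.5 + 12×47.5 + 23×51.5 + 12×55.5 = 3703.5
n = Σf = 81
Mean = 3703.5 / 81 = 45.7222

45.72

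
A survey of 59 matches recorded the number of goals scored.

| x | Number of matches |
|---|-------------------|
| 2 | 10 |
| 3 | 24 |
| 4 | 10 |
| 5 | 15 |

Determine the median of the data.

Cumulative frequencies: 10, 34, 44, 59
n = 59, so the median is the value in position (n+1)/2 = 30.
Position 30 falls at value 3.

3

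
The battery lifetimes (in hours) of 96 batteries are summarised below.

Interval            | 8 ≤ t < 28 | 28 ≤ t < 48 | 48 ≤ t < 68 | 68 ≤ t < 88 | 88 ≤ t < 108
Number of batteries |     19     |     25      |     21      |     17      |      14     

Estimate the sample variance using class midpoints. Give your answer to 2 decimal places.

Midpoints: 18, 38, 58, 78, 98
n = 96, Σfm = 5208, mean = 54.2500
Σfm² = 350784
Σf(m − x̄)² = Σfm² − (Σfm)²/n = 350784 − 5208²/96 = 68250.0000
Sample variance = 68250.0000 / 95 = 718.4211

718.42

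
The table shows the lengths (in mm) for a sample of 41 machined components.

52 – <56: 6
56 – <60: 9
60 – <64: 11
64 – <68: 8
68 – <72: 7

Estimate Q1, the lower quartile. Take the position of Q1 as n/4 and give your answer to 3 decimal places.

Cumulative frequencies: 6, 15, 26, 34, 41
n = 41; position = n/4 = 10.25.
This falls in the class 56 – <60: L = 56, F = 6, f = 9, h = 4.
Lower quartile ≈ 56 + ((10.25 − 6) / 9) × 4 = 57.8889

57.889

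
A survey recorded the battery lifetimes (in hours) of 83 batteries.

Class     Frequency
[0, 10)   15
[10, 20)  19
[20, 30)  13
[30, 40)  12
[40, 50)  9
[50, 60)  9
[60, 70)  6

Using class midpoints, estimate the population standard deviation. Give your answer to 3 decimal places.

Midpoints: 5, 15, 25, 35, 45, 55, 65
n = 83, Σfm = 2395, mean = 28.8554
Σfm² = 98275
Σf(m − x̄)² = Σfm² − (Σfm)²/n = 98275 − 2395²/83 = 29166.2651
Population variance = 29166.2651 / 83 = 351.4008
Standard deviation = √351.4008 = 18.7457

18.746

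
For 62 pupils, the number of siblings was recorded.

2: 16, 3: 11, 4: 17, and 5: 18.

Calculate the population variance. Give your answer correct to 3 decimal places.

Values: 2, 3, 4, 5
n = 62, Σfx = 223, mean = 3.5968
Σfx² = 885
Σf(x − x̄)² = Σfx² − (Σfx)²/n = 885 − 223²/62 = 82.9194
Population variance = 82.9194 / 62 = 1.3374

1.337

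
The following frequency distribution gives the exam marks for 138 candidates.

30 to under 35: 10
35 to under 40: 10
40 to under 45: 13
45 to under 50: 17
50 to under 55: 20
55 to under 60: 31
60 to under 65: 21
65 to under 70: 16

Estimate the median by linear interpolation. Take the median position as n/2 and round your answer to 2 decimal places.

54.75

Cumulative frequencies: 10, 20, 33, 50, 70, 101, 122, 138
n = 138; position = n/2 = 69.
This falls in the class 50 to under 55: L = 50, F = 50, f = 20, h = 5.
Median ≈ 50 + ((69 − 50) / 20) × 5 = 54.7500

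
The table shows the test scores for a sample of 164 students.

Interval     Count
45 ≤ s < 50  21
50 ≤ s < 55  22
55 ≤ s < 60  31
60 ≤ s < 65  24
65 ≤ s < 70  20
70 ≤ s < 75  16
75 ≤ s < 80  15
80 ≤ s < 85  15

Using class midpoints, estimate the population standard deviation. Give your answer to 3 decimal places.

Midpoints: 47.5, 52.5, 57.5, 62.5, 67.5, 72.5, 77.5, 82.5
n = 164, Σfm = 10345, mean = 63.0793
Σfm² = 671675
Σf(m − x̄)² = Σfm² − (Σfm)²/n = 671675 − 10345²/164 = 19119.9695
Population variance = 19119.9695 / 164 = 116.5852
Standard deviation = √116.5852 = 10.7975

10.797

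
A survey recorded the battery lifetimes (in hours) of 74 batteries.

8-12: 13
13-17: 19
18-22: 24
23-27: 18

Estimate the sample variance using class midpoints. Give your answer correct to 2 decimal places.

Midpoints: 10, 15, 20, 25
n = 74, Σfm = 1345, mean = 18.1757
Σfm² = 26425
Σf(m − x̄)² = Σfm² − (Σfm)²/n = 26425 − 1345²/74 = 1978.7162
Sample variance = 1978.7162 / 73 = 27.1057

27.11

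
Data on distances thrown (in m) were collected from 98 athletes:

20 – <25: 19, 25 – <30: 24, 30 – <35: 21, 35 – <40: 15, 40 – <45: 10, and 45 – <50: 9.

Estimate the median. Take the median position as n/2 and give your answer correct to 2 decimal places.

31.43

Cumulative frequencies: 19, 43, 64, 79, 89, 98
n = 98; position = n/2 = 49.
This falls in the class 30 – <35: L = 30, F = 43, f = 21, h = 5.
Median ≈ 30 + ((49 − 43) / 21) × 5 = 31.4286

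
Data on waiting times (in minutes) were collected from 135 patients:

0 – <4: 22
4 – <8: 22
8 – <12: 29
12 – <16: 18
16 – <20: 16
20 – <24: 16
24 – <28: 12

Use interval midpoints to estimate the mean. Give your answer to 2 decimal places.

Midpoints: 2, 6, 10, 14, 18, 22, 26
Σfm = 22×2 + 22×6 + 29×10 + 18×14 + 16×18 + 16×22 + 12×26 = 1670
n = Σf = 135
Mean = 1670 / 135 = 12.3704

12.37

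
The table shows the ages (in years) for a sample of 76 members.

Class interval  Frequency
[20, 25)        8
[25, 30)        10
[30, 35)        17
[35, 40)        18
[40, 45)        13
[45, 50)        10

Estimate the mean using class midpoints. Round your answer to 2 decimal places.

35.66

Midpoints: 22.5, 27.5, 32.5, 37.5, 42.5, 47.5
Σfm = 8×22.5 + 10×27.5 + 17×32.5 + 18×37.5 + 13×42.5 + 10×47.5 = 2710
n = Σf = 76
Mean = 2710 / 76 = 35.6579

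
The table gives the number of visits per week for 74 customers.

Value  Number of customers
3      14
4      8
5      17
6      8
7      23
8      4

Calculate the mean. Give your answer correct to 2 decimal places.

5.41

Values: 3, 4, 5, 6, 7, 8
Σfx = 14×3 + 8×4 + 17×5 + 8×6 + 23×7 + 4×8 = 400
n = Σf = 74
Mean = 400 / 74 = 5.4054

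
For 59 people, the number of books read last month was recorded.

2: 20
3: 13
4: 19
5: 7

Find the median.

3

Cumulative frequencies: 20, 33, 52, 59
n = 59, so the median is the value in position (n+1)/2 = 30.
Position 30 falls at value 3.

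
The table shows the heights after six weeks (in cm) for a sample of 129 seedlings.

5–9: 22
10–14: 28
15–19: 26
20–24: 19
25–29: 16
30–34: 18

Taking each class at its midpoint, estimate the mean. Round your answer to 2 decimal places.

18.28

Midpoints: 7, 12, 17, 22, 27, 32
Σfm = 22×7 + 28×12 + 26×17 + 19×22 + 16×27 + 18×32 = 2358
n = Σf = 129
Mean = 2358 / 129 = 18.2791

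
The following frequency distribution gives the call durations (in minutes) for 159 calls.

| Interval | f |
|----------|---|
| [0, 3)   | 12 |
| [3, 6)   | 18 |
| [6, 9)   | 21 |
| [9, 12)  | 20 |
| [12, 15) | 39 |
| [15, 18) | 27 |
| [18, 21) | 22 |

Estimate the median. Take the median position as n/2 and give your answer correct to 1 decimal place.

Cumulative frequencies: 12, 30, 51, 71, 110, 137, 159
n = 159; position = n/2 = 79.5.
This falls in the class [12, 15): L = 12, F = 71, f = 39, h = 3.
Median ≈ 12 + ((79.5 − 71) / 39) × 3 = 12.6538

12.7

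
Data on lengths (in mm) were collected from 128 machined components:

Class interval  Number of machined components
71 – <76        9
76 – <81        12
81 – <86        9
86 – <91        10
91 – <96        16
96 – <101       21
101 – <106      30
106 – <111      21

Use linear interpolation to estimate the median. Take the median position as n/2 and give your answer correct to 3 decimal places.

97.905

Cumulative frequencies: 9, 21, 30, 40, 56, 77, 107, 128
n = 128; position = n/2 = 64.
This falls in the class 96 – <101: L = 96, F = 56, f = 21, h = 5.
Median ≈ 96 + ((64 − 56) / 21) × 5 = 97.9048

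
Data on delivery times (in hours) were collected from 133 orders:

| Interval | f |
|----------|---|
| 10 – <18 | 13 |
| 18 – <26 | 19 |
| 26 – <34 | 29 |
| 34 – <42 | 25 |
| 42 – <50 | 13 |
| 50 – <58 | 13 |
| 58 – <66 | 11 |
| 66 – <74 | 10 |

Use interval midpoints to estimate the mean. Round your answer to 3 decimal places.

38.361

Midpoints: 14, 22, 30, 38, 46, 54, 62, 70
Σfm = 13×14 + 19×22 + 29×30 + 25×38 + 13×46 + 13×54 + 11×62 + 10×70 = 5102
n = Σf = 133
Mean = 5102 / 133 = 38.3609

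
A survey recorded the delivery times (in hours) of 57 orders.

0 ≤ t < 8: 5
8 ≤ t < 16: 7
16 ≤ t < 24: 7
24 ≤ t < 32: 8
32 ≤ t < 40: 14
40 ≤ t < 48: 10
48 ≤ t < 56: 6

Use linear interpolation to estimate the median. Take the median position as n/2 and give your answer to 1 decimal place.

Cumulative frequencies: 5, 12, 19, 27, 41, 51, 57
n = 57; position = n/2 = 28.5.
This falls in the class 32 ≤ t < 40: L = 32, F = 27, f = 14, h = 8.
Median ≈ 32 + ((28.5 − 27) / 14) × 8 = 32.8571

32.9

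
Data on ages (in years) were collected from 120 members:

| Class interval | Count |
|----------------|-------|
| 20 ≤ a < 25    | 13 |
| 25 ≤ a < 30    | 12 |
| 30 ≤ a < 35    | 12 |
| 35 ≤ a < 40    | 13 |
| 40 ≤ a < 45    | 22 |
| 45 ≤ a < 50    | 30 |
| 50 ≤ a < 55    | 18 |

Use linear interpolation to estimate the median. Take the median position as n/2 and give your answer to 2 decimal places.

42.27

Cumulative frequencies: 13, 25, 37, 50, 72, 102, 120
n = 120; position = n/2 = 60.
This falls in the class 40 ≤ a < 45: L = 40, F = 50, f = 22, h = 5.
Median ≈ 40 + ((60 − 50) / 22) × 5 = 42.2727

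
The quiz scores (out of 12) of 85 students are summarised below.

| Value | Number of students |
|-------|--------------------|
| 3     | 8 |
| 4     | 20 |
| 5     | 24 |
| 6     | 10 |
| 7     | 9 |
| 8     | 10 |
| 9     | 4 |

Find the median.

Cumulative frequencies: 8, 28, 52, 62, 71, 81, 85
n = 85, so the median is the value in position (n+1)/2 = 43.
Position 43 falls at value 5.

5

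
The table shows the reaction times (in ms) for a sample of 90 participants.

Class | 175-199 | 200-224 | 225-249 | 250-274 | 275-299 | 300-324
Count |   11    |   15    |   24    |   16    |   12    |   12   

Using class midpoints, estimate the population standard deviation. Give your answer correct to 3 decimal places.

38.559

Midpoints: 187, 212, 237, 262, 287, 312
n = 90, Σfm = 22305, mean = 247.8333
Σfm² = 5661735
Σf(m − x̄)² = Σfm² − (Σfm)²/n = 5661735 − 22305²/90 = 133812.5000
Population variance = 133812.5000 / 90 = 1486.8056
Standard deviation = √1486.8056 = 38.5591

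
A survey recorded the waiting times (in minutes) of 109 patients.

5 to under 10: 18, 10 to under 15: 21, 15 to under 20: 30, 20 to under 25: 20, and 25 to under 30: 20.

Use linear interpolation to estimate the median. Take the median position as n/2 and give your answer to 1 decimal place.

Cumulative frequencies: 18, 39, 69, 89, 109
n = 109; position = n/2 = 54.5.
This falls in the class 15 to under 20: L = 15, F = 39, f = 30, h = 5.
Median ≈ 15 + ((54.5 − 39) / 30) × 5 = 17.5833

17.6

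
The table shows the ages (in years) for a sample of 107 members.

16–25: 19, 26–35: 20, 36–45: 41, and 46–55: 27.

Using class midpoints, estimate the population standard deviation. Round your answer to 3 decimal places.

Midpoints: 20.5, 30.5, 40.5, 50.5
n = 107, Σfm = 4023.5, mean = 37.6028
Σfm² = 162696.75
Σf(m − x̄)² = Σfm² − (Σfm)²/n = 162696.75 − 4023.5²/107 = 11401.8692
Population variance = 11401.8692 / 107 = 106.5595
Standard deviation = √106.5595 = 10.3228

10.323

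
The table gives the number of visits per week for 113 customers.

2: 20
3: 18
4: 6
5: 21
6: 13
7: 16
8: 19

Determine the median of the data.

5

Cumulative frequencies: 20, 38, 44, 65, 78, 94, 113
n = 113, so the median is the value in position (n+1)/2 = 57.
Position 57 falls at value 5.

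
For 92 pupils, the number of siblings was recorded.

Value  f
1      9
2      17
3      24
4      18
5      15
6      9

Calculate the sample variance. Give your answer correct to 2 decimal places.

Values: 1, 2, 3, 4, 5, 6
n = 92, Σfx = 316, mean = 3.4348
Σfx² = 1280
Σf(x − x̄)² = Σfx² − (Σfx)²/n = 1280 − 316²/92 = 194.6087
Sample variance = 194.6087 / 91 = 2.1386

2.14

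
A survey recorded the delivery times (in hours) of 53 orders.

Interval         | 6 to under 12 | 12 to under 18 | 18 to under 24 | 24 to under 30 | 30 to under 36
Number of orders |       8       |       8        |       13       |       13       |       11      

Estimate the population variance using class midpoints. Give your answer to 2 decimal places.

Midpoints: 9, 15, 21, 27, 33
n = 53, Σfm = 1179, mean = 22.2453
Σfm² = 29637
Σf(m − x̄)² = Σfm² − (Σfm)²/n = 29637 − 1179²/53 = 3409.8113
Population variance = 3409.8113 / 53 = 64.3361

64.34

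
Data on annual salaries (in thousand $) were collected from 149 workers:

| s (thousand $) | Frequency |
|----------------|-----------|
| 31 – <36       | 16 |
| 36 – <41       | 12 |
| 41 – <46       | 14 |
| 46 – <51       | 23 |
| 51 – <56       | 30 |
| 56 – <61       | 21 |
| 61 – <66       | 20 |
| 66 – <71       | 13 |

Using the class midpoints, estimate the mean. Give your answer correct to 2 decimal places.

51.79

Midpoints: 33.5, 38.5, 43.5, 48.5, 53.5, 58.5, 63.5, 68.5
Σfm = 16×33.5 + 12×38.5 + 14×43.5 + 23×48.5 + 30×53.5 + 21×58.5 + 20×63.5 + 13×68.5 = 7716.5
n = Σf = 149
Mean = 7716.5 / 149 = 51.7886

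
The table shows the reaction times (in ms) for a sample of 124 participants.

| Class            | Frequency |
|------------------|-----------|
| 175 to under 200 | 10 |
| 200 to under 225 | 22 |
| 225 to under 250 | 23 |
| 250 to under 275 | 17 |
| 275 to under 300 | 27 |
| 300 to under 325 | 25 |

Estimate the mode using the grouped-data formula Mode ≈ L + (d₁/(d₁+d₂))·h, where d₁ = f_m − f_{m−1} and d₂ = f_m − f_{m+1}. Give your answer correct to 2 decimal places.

Modal class: 275 to under 300 (highest frequency 27).
d₁ = 27 − 17 = 10, d₂ = 27 − 25 = 2
Mode ≈ 275 + (10/(10+2)) × 25 = 275 + 20.8333 = 295.8333

295.83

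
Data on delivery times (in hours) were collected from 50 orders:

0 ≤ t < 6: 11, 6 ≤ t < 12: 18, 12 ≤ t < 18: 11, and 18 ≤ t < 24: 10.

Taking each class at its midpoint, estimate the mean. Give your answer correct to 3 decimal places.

Midpoints: 3, 9, 15, 21
Σfm = 11×3 + 18×9 + 11×15 + 10×21 = 570
n = Σf = 50
Mean = 570 / 50 = 11.4000

11.400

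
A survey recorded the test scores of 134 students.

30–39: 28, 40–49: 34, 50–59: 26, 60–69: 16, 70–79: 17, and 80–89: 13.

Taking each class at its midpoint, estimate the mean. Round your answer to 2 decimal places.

Midpoints: 34.5, 44.5, 54.5, 64.5, 74.5, 84.5
Σfm = 28×34.5 + 34×44.5 + 26×54.5 + 16×64.5 + 17×74.5 + 13×84.5 = 7293
n = Σf = 134
Mean = 7293 / 134 = 54.4254

54.43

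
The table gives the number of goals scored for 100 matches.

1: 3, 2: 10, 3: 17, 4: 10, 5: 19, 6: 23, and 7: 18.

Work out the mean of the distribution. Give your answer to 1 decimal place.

4.7

Values: 1, 2, 3, 4, 5, 6, 7
Σfx = 3×1 + 10×2 + 17×3 + 10×4 + 19×5 + 23×6 + 18×7 = 473
n = Σf = 100
Mean = 473 / 100 = 4.7300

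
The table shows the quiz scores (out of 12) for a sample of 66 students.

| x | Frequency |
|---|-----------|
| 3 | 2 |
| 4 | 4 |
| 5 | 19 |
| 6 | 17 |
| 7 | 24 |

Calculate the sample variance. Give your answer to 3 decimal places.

1.166

Values: 3, 4, 5, 6, 7
n = 66, Σfx = 387, mean = 5.8636
Σfx² = 2345
Σf(x − x̄)² = Σfx² − (Σfx)²/n = 2345 − 387²/66 = 75.7727
Sample variance = 75.7727 / 65 = 1.1657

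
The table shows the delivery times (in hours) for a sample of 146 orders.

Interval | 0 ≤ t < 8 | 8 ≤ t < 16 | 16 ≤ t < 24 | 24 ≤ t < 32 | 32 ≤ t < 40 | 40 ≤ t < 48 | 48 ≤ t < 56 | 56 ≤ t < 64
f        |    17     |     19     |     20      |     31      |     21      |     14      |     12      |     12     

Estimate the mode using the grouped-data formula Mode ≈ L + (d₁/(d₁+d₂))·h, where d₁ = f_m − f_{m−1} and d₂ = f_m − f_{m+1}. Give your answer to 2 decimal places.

28.19

Modal class: 24 ≤ t < 32 (highest frequency 31).
d₁ = 31 − 20 = 11, d₂ = 31 − 21 = 10
Mode ≈ 24 + (11/(11+10)) × 8 = 24 + 4.1905 = 28.1905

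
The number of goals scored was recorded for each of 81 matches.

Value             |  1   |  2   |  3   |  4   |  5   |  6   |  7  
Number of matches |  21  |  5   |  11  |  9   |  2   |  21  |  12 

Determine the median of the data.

Cumulative frequencies: 21, 26, 37, 46, 48, 69, 81
n = 81, so the median is the value in position (n+1)/2 = 41.
Position 41 falls at value 4.

4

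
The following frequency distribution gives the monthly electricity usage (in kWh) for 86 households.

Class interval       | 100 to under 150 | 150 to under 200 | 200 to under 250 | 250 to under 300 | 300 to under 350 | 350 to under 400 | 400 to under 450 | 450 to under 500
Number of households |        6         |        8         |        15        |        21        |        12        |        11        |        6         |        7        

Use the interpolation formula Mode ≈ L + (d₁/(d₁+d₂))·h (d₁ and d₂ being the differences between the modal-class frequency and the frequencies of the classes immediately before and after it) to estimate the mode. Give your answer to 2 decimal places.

270.00

Modal class: 250 to under 300 (highest frequency 21).
d₁ = 21 − 15 = 6, d₂ = 21 − 12 = 9
Mode ≈ 250 + (6/(6+9)) × 50 = 250 + 20.0000 = 270.0000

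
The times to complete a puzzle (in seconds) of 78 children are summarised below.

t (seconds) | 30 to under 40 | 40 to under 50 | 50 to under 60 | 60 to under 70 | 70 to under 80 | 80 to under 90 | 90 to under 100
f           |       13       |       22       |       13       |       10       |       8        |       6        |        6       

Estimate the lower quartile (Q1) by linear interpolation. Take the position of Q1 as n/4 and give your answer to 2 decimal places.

42.95

Cumulative frequencies: 13, 35, 48, 58, 66, 72, 78
n = 78; position = n/4 = 19.5.
This falls in the class 40 to under 50: L = 40, F = 13, f = 22, h = 10.
Lower quartile ≈ 40 + ((19.5 − 13) / 22) × 10 = 42.9545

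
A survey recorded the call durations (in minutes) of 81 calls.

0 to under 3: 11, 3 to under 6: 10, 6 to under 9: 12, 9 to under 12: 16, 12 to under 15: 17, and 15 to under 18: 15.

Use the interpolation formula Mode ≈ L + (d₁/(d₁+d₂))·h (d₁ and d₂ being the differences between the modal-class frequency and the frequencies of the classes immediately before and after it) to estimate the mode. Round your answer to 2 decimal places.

Modal class: 12 to under 15 (highest frequency 17).
d₁ = 17 − 16 = 1, d₂ = 17 − 15 = 2
Mode ≈ 12 + (1/(1+2)) × 3 = 12 + 1.0000 = 13.0000

13.00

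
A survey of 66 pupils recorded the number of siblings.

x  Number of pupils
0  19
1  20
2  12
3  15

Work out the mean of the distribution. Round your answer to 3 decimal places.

1.348

Values: 0, 1, 2, 3
Σfx = 19×0 + 20×1 + 12×2 + 15×3 = 89
n = Σf = 66
Mean = 89 / 66 = 1.3485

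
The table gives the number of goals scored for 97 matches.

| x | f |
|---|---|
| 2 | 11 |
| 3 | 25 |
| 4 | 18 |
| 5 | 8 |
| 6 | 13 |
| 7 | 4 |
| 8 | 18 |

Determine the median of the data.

4

Cumulative frequencies: 11, 36, 54, 62, 75, 79, 97
n = 97, so the median is the value in position (n+1)/2 = 49.
Position 49 falls at value 4.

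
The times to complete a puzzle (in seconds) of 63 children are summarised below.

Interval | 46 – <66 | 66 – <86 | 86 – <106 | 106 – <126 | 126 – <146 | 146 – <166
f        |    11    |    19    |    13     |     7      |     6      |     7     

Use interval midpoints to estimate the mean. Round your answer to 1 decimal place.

95.7

Midpoints: 56, 76, 96, 116, 136, 156
Σfm = 11×56 + 19×76 + 13×96 + 7×116 + 6×136 + 7×156 = 6028
n = Σf = 63
Mean = 6028 / 63 = 95.6825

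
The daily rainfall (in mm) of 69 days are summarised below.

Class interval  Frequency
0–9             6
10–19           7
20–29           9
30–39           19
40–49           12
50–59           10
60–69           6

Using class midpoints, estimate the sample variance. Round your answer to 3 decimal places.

287.980

Midpoints: 4.5, 14.5, 24.5, 34.5, 44.5, 54.5, 64.5
n = 69, Σfm = 2470.5, mean = 35.8043
Σfm² = 108037.25
Σf(m − x̄)² = Σfm² − (Σfm)²/n = 108037.25 − 2470.5²/69 = 19582.6087
Sample variance = 19582.6087 / 68 = 287.9795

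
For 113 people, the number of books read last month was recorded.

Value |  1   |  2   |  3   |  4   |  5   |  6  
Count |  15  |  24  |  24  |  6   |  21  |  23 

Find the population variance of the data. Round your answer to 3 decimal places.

Values: 1, 2, 3, 4, 5, 6
n = 113, Σfx = 402, mean = 3.5575
Σfx² = 1776
Σf(x − x̄)² = Σfx² − (Σfx)²/n = 1776 − 402²/113 = 345.8761
Population variance = 345.8761 / 113 = 3.0609

3.061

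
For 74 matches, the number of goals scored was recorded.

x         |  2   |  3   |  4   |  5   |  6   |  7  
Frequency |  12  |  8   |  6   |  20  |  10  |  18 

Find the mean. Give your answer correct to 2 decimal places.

Values: 2, 3, 4, 5, 6, 7
Σfx = 12×2 + 8×3 + 6×4 + 20×5 + 10×6 + 18×7 = 358
n = Σf = 74
Mean = 358 / 74 = 4.8378

4.84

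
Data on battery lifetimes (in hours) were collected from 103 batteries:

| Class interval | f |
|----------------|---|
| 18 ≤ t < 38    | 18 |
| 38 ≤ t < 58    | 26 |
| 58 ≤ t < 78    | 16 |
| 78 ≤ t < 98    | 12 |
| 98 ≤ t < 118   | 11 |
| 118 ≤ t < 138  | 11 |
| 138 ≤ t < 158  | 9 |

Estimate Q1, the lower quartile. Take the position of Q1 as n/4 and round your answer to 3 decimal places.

Cumulative frequencies: 18, 44, 60, 72, 83, 94, 103
n = 103; position = n/4 = 25.75.
This falls in the class 38 ≤ t < 58: L = 38, F = 18, f = 26, h = 20.
Lower quartile ≈ 38 + ((25.75 − 18) / 26) × 20 = 43.9615

43.962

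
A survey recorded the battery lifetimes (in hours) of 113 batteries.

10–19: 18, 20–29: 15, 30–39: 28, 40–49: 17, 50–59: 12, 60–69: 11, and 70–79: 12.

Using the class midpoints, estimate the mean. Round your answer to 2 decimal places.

Midpoints: 14.5, 24.5, 34.5, 44.5, 54.5, 64.5, 74.5
Σfm = 18×14.5 + 15×24.5 + 28×34.5 + 17×44.5 + 12×54.5 + 11×64.5 + 12×74.5 = 4608.5
n = Σf = 113
Mean = 4608.5 / 113 = 40.7832

40.78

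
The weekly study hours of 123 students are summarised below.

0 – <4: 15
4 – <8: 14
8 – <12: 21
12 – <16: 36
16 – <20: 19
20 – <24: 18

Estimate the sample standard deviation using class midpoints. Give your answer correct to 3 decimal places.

6.174

Midpoints: 2, 6, 10, 14, 18, 22
n = 123, Σfm = 1566, mean = 12.7317
Σfm² = 24588
Σf(m − x̄)² = Σfm² − (Σfm)²/n = 24588 − 1566²/123 = 4650.1463
Sample variance = 4650.1463 / 122 = 38.1160
Standard deviation = √38.1160 = 6.1738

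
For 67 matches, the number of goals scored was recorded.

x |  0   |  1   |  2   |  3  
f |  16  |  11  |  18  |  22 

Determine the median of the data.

Cumulative frequencies: 16, 27, 45, 67
n = 67, so the median is the value in position (n+1)/2 = 34.
Position 34 falls at value 2.

2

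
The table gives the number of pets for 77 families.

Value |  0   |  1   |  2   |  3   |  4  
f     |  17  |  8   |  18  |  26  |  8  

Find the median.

Cumulative frequencies: 17, 25, 43, 69, 77
n = 77, so the median is the value in position (n+1)/2 = 39.
Position 39 falls at value 2.

2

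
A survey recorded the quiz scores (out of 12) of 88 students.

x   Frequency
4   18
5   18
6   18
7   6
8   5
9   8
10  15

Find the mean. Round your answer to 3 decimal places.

Values: 4, 5, 6, 7, 8, 9, 10
Σfx = 18×4 + 18×5 + 18×6 + 6×7 + 5×8 + 8×9 + 15×10 = 574
n = Σf = 88
Mean = 574 / 88 = 6.5227

6.523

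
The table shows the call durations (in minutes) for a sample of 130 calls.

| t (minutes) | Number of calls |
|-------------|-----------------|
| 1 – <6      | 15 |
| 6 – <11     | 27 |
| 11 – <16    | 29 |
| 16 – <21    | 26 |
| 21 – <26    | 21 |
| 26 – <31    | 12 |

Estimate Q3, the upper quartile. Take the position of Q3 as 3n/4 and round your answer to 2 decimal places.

Cumulative frequencies: 15, 42, 71, 97, 118, 130
n = 130; position = 3n/4 = 97.5.
This falls in the class 21 – <26: L = 21, F = 97, f = 21, h = 5.
Upper quartile ≈ 21 + ((97.5 − 97) / 21) × 5 = 21.1190

21.12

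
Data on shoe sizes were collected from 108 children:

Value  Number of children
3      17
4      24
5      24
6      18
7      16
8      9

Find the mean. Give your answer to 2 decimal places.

5.18

Values: 3, 4, 5, 6, 7, 8
Σfx = 17×3 + 24×4 + 24×5 + 18×6 + 16×7 + 9×8 = 559
n = Σf = 108
Mean = 559 / 108 = 5.1759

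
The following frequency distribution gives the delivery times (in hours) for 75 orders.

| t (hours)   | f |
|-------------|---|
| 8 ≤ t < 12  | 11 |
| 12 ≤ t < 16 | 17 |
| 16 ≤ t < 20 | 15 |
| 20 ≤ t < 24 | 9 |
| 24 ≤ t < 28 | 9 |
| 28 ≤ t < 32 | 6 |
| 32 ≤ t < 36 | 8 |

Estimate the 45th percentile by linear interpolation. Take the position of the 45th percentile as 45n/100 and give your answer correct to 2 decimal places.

Cumulative frequencies: 11, 28, 43, 52, 61, 67, 75
n = 75; position = 45n/100 = 33.75.
This falls in the class 16 ≤ t < 20: L = 16, F = 28, f = 15, h = 4.
45th percentile ≈ 16 + ((33.75 − 28) / 15) × 4 = 17.5333

17.53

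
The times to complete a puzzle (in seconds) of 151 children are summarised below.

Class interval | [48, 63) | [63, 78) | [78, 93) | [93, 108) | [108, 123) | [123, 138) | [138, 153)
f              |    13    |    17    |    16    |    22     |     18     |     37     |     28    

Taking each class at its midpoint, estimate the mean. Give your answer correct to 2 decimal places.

Midpoints: 55.5, 70.5, 85.5, 100.5, 115.5, 130.5, 145.5
Σfm = 13×55.5 + 17×70.5 + 16×85.5 + 22×100.5 + 18×115.5 + 37×130.5 + 28×145.5 = 16480.5
n = Σf = 151
Mean = 16480.5 / 151 = 109.1424

109.14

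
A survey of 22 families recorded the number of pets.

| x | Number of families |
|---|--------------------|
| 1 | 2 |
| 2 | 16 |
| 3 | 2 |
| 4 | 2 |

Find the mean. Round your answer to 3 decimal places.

2.182

Values: 1, 2, 3, 4
Σfx = 2×1 + 16×2 + 2×3 + 2×4 = 48
n = Σf = 22
Mean = 48 / 22 = 2.1818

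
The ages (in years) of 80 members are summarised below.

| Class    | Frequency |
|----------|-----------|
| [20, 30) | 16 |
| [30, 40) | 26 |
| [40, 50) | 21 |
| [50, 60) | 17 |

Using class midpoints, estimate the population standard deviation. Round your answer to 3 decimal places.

Midpoints: 25, 35, 45, 55
n = 80, Σfm = 3190, mean = 39.8750
Σfm² = 135800
Σf(m − x̄)² = Σfm² − (Σfm)²/n = 135800 − 3190²/80 = 8598.7500
Population variance = 8598.7500 / 80 = 107.4844
Standard deviation = √107.4844 = 10.3675

10.367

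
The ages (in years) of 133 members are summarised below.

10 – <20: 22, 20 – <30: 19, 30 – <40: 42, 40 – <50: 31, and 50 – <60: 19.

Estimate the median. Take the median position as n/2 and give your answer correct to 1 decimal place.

36.1

Cumulative frequencies: 22, 41, 83, 114, 133
n = 133; position = n/2 = 66.5.
This falls in the class 30 – <40: L = 30, F = 41, f = 42, h = 10.
Median ≈ 30 + ((66.5 − 41) / 42) × 10 = 36.0714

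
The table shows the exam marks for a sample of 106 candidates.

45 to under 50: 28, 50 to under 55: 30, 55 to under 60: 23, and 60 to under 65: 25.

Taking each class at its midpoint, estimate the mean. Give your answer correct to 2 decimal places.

Midpoints: 47.5, 52.5, 57.5, 62.5
Σfm = 28×47.5 + 30×52.5 + 23×57.5 + 25×62.5 = 5790
n = Σf = 106
Mean = 5790 / 106 = 54.6226

54.62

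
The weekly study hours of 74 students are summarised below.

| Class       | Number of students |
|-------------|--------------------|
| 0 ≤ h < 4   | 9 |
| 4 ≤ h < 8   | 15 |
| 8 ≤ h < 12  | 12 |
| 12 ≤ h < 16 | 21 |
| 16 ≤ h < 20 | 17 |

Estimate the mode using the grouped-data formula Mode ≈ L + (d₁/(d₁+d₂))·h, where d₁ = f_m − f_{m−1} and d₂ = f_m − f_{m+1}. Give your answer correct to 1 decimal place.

14.8

Modal class: 12 ≤ h < 16 (highest frequency 21).
d₁ = 21 − 12 = 9, d₂ = 21 − 17 = 4
Mode ≈ 12 + (9/(9+4)) × 4 = 12 + 2.7692 = 14.7692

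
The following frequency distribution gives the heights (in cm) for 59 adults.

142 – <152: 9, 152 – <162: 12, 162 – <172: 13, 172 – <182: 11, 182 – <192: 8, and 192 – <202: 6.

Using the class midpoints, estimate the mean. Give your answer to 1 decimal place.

169.5

Midpoints: 147, 157, 167, 177, 187, 197
Σfm = 9×147 + 12×157 + 13×167 + 11×177 + 8×187 + 6×197 = 10003
n = Σf = 59
Mean = 10003 / 59 = 169.5424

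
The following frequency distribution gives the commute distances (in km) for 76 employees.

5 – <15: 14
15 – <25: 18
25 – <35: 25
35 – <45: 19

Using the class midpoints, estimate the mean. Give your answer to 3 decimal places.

Midpoints: 10, 20, 30, 40
Σfm = 14×10 + 18×20 + 25×30 + 19×40 = 2010
n = Σf = 76
Mean = 2010 / 76 = 26.4474

26.447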